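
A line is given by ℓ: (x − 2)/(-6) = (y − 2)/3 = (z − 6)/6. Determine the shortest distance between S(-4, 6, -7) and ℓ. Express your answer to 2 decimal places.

ℓ has direction (-6, 3, 6) through (2, 2, 6).
Taking (2, 2, 6) on ℓ with direction v = (-6, 3, 6): w = S − (2, 2, 6) = (-6, 4, -13), and w × v = (63, 114, 6).
Distance = |w × v| / |v| = √17001 / √81 ≈ 14.49.

14.49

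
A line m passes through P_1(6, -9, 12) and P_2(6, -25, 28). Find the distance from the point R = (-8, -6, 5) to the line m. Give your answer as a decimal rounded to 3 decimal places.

A direction vector for m is P_2 − P_1 = (0, -16, 16).
Taking (6, -9, 12) on m with direction v = (0, -16, 16): w = R − (6, -9, 12) = (-14, 3, -7), and w × v = (-64, 224, 224).
Distance = |w × v| / |v| = √104448 / √512 ≈ 14.283.

14.283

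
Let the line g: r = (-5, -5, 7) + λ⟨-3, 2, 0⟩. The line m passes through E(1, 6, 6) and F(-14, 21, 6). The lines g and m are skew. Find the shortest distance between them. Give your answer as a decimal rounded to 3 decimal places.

1.000

A direction vector for m is F − E = (-15, 15, 0).
Common perpendicular direction n = (-3, 2, 0) × (-15, 15, 0) = (0, 0, -15).
With w = (1, 6, 6) − (-5, -5, 7) = (6, 11, -1), w · n = 15.
Distance = |w · n| / |n| = |15| / √225 ≈ 1.000.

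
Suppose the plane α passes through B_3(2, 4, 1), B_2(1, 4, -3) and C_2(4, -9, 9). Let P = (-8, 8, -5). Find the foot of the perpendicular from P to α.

(0, 8, -7)

B_3B_2 = (-1, 0, -4), B_3C_2 = (2, -13, 8); a normal to α is B_3B_2 × B_3C_2 = (-52, 0, 13).
Using B_3: α has equation -52x + 13z = -91.
Foot = P − λn with λ = (n·P − d)/|n|² = (351 − (-91))/2873 = 2/13.
Foot = (-8, 8, -5) − (2/13)·(-52, 0, 13) = (0, 8, -7).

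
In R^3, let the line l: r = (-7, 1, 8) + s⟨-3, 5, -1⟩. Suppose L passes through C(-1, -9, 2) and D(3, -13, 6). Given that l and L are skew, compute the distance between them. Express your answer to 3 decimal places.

3.266

A direction vector for L is D − C = (4, -4, 4).
Common perpendicular direction n = (-3, 5, -1) × (4, -4, 4) = (16, 8, -8).
With w = (-1, -9, 2) − (-7, 1, 8) = (6, -10, -6), w · n = 64.
Distance = |w · n| / |n| = |64| / √384 ≈ 3.266.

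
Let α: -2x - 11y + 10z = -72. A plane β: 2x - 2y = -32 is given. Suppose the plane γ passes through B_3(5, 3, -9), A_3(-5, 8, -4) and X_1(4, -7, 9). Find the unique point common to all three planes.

B_3A_3 = (-10, 5, 5), B_3X_1 = (-1, -10, 18); a normal to γ is B_3A_3 × B_3X_1 = (140, 175, 105).
Using B_3: γ has equation 140x + 175y + 105z = 280.
Solving the 3×3 linear system -2x - 11y + 10z = -72, 2x - 2y = -32, 140x + 175y + 105z = 280 (e.g. by elimination or Cramer's rule, determinant = 9030) gives (-8, 8, 0).

(-8, 8, 0)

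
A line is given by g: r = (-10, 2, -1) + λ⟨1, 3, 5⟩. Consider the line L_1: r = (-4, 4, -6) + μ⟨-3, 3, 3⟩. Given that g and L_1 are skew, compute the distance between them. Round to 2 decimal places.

Common perpendicular direction n = (1, 3, 5) × (-3, 3, 3) = (-6, -18, 12).
With w = (-4, 4, -6) − (-10, 2, -1) = (6, 2, -5), w · n = -132.
Distance = |w · n| / |n| = |-132| / √504 ≈ 5.88.

5.88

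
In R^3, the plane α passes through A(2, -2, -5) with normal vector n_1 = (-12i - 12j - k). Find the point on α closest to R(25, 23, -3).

α: n_1·r = n_1·A gives -12x - 12y - z = 5.
Foot = R − λn with λ = (n·R − d)/|n|² = (-573 − 5)/289 = -2.
Foot = (25, 23, -3) − (-2)·(-12, -12, -1) = (1, -1, -5).

(1, -1, -5)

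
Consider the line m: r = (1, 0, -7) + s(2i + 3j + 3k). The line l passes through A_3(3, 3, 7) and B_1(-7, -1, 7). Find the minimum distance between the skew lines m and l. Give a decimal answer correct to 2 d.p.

A direction vector for l is B_1 − A_3 = (-10, -4, 0).
Common perpendicular direction n = (2, 3, 3) × (-10, -4, 0) = (12, -30, 22).
With w = (3, 3, 7) − (1, 0, -7) = (2, 3, 14), w · n = 242.
Distance = |w · n| / |n| = |242| / √1528 ≈ 6.19.

6.19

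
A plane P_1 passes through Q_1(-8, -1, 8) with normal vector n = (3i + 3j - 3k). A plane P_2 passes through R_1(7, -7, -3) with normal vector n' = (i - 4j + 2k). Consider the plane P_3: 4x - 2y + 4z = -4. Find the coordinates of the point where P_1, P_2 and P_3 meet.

(-7, -8, 2)

P_1: n·r = n·Q_1 gives 3x + 3y - 3z = -51.
P_2: n'·r = n'·R_1 gives x - 4y + 2z = 29.
Solving the 3×3 linear system 3x + 3y - 3z = -51, x - 4y + 2z = 29, 4x - 2y + 4z = -4 (e.g. by elimination or Cramer's rule, determinant = -66) gives (-7, -8, 2).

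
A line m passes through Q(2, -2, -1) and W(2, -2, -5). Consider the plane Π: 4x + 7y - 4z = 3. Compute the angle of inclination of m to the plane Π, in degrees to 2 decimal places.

26.39

A direction vector for m is W − Q = (0, 0, -4).
sin θ = |n·v| / (|n||v|) = |16| / (√81 · √16) = 0.44444.
θ ≈ 26.39°.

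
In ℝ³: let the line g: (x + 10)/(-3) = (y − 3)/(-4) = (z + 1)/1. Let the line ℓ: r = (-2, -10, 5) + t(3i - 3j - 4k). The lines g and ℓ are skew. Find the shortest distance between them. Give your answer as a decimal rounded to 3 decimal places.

13.293

g has direction (-3, -4, 1) through (-10, 3, -1).
Common perpendicular direction n = (-3, -4, 1) × (3, -3, -4) = (19, -9, 21).
With w = (-2, -10, 5) − (-10, 3, -1) = (8, -13, 6), w · n = 395.
Distance = |w · n| / |n| = |395| / √883 ≈ 13.293.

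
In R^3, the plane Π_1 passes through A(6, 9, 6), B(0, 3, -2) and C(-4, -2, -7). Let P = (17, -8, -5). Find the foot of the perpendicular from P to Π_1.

AB = (-6, -6, -8), AC = (-10, -11, -13); a normal to Π_1 is AB × AC = (-10, 2, 6).
Using A: Π_1 has equation -10x + 2y + 6z = -6.
Foot = P − λn with λ = (n·P − d)/|n|² = (-216 − (-6))/140 = -3/2.
Foot = (17, -8, -5) − (-3/2)·(-10, 2, 6) = (2, -5, 4).

(2, -5, 4)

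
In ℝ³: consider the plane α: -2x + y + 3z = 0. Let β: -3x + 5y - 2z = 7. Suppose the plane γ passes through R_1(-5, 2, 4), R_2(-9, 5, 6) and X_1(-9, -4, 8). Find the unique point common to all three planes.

R_1R_2 = (-4, 3, 2), R_1X_1 = (-4, -6, 4); a normal to γ is R_1R_2 × R_1X_1 = (24, 8, 36).
Using R_1: γ has equation 24x + 8y + 36z = 40.
Solving the 3×3 linear system -2x + y + 3z = 0, -3x + 5y - 2z = 7, 24x + 8y + 36z = 40 (e.g. by elimination or Cramer's rule, determinant = -764) gives (1, 2, 0).

(1, 2, 0)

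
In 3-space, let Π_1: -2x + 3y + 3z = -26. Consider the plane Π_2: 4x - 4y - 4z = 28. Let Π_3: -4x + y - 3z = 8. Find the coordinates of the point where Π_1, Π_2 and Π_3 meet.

(-5, -12, 0)

Solving the 3×3 linear system -2x + 3y + 3z = -26, 4x - 4y - 4z = 28, -4x + y - 3z = 8 (e.g. by elimination or Cramer's rule, determinant = 16) gives (-5, -12, 0).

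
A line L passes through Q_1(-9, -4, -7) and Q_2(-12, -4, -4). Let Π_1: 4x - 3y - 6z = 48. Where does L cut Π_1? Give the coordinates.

(-6, -4, -10)

A direction vector for L is Q_2 − Q_1 = (-3, 0, 3).
Substitute r = (-9, -4, -7) + t(-3, 0, 3) into the plane: 18 + (-30)t = 48, so t = -1.
Intersection: (-9, -4, -7) + (-1)·(-3, 0, 3) = (-6, -4, -10).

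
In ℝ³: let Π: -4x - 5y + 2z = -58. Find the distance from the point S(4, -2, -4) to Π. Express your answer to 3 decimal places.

6.559

n·S − d = (-4)·(4) + (-5)·(-2) + (2)·(-4) − (-58) = 44; |n| = √45.
Distance = |44| / √45 = 44/√45 ≈ 6.559.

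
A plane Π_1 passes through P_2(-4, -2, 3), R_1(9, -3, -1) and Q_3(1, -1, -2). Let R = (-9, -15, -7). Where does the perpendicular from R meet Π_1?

(-6, 0, -1)

P_2R_1 = (13, -1, -4), P_2Q_3 = (5, 1, -5); a normal to Π_1 is P_2R_1 × P_2Q_3 = (9, 45, 18).
Using P_2: Π_1 has equation 9x + 45y + 18z = -72.
Foot = R − λn with λ = (n·R − d)/|n|² = (-882 − (-72))/2430 = -1/3.
Foot = (-9, -15, -7) − (-1/3)·(9, 45, 18) = (-6, 0, -1).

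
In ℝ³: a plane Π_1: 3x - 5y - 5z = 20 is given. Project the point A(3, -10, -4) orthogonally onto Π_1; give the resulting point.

(0, -5, 1)

Foot = A − λn with λ = (n·A − d)/|n|² = (79 − 20)/59 = 1.
Foot = (3, -10, -4) − 1·(3, -5, -5) = (0, -5, 1).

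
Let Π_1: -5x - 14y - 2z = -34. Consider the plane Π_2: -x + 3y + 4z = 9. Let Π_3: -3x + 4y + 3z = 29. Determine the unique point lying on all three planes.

(-6, 5, -3)

Solving the 3×3 linear system -5x - 14y - 2z = -34, -x + 3y + 4z = 9, -3x + 4y + 3z = 29 (e.g. by elimination or Cramer's rule, determinant = 151) gives (-6, 5, -3).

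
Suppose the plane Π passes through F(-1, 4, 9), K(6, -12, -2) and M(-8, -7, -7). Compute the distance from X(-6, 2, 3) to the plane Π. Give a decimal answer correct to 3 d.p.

FK = (7, -16, -11), FM = (-7, -11, -16); a normal to Π is FK × FM = (135, 189, -189).
Using F: Π has equation 135x + 189y - 189z = -1080.
n·X − d = (135)·(-6) + (189)·(2) + (-189)·(3) − (-1080) = 81; |n| = √89667.
Distance = |81| / √89667 = 81/√89667 ≈ 0.271.

0.271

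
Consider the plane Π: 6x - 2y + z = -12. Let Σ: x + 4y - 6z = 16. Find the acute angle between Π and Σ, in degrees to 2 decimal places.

cos θ = |n₁·n₂| / (|n₁||n₂|) = |-8| / (√41 · √53).
θ = arccos(0.17162) ≈ 80.12°.

80.12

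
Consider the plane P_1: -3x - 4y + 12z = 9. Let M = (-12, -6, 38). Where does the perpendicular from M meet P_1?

(-3, 6, 2)

Foot = M − λn with λ = (n·M − d)/|n|² = (516 − 9)/169 = 3.
Foot = (-12, -6, 38) − 3·(-3, -4, 12) = (-3, 6, 2).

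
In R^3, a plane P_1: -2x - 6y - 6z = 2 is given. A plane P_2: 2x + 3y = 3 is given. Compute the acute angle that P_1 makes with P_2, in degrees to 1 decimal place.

cos θ = |n₁·n₂| / (|n₁||n₂|) = |-22| / (√76 · √13).
θ = arccos(0.69991) ≈ 45.6°.

45.6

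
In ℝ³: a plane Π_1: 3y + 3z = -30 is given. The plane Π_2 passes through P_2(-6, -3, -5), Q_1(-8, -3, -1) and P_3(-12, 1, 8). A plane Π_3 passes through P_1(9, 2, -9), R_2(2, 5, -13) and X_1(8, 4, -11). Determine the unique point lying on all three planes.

P_2Q_1 = (-2, 0, 4), P_2P_3 = (-6, 4, 13); a normal to Π_2 is P_2Q_1 × P_2P_3 = (-16, 2, -8).
Using P_2: Π_2 has equation -16x + 2y - 8z = 130.
P_1R_2 = (-7, 3, -4), P_1X_1 = (-1, 2, -2); a normal to Π_3 is P_1R_2 × P_1X_1 = (2, -10, -11).
Using P_1: Π_3 has equation 2x - 10y - 11z = 97.
Solving the 3×3 linear system 3y + 3z = -30, -16x + 2y - 8z = 130, 2x - 10y - 11z = 97 (e.g. by elimination or Cramer's rule, determinant = -108) gives (-5, -3, -7).

(-5, -3, -7)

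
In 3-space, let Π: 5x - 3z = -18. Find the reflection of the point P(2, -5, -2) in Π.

(-8, -5, 4)

λ = (n·P − d)/|n|² = (16 − (-18))/34 = 1.
Reflection = P − 2λn = (2, -5, -2) − 2·(5, 0, -3) = (-8, -5, 4).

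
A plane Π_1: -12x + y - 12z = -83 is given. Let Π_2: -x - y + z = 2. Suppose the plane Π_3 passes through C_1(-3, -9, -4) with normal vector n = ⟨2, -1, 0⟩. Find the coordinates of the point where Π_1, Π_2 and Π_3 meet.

Π_3: n·r = n·C_1 gives 2x - y = 3.
Solving the 3×3 linear system -12x + y - 12z = -83, -x - y + z = 2, 2x - y = 3 (e.g. by elimination or Cramer's rule, determinant = -46) gives (2, 1, 5).

(2, 1, 5)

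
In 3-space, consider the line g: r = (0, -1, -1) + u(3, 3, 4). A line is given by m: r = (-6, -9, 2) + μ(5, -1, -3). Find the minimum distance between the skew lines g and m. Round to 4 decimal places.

7.4211

Common perpendicular direction n = (3, 3, 4) × (5, -1, -3) = (-5, 29, -18).
With w = (-6, -9, 2) − (0, -1, -1) = (-6, -8, 3), w · n = -256.
Distance = |w · n| / |n| = |-256| / √1190 ≈ 7.4211.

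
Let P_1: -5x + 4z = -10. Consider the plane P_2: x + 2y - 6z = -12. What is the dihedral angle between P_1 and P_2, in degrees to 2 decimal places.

44.98

cos θ = |n₁·n₂| / (|n₁||n₂|) = |-29| / (√41 · √41).
θ = arccos(0.70732) ≈ 44.98°.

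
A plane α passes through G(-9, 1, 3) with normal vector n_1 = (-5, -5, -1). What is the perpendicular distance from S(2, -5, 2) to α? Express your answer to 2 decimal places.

3.36

α: n_1·r = n_1·G gives -5x - 5y - z = 37.
n·S − d = (-5)·(2) + (-5)·(-5) + (-1)·(2) − 37 = -24; |n| = √51.
Distance = |-24| / √51 = 24/√51 ≈ 3.36.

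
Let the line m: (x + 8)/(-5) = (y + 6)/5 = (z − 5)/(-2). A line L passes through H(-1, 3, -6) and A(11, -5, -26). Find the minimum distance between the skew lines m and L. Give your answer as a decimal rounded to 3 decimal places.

9.990

m has direction (-5, 5, -2) through (-8, -6, 5).
A direction vector for L is A − H = (12, -8, -20).
Common perpendicular direction n = (-5, 5, -2) × (12, -8, -20) = (-116, -124, -20).
With w = (-1, 3, -6) − (-8, -6, 5) = (7, 9, -11), w · n = -1708.
Distance = |w · n| / |n| = |-1708| / √29232 ≈ 9.990.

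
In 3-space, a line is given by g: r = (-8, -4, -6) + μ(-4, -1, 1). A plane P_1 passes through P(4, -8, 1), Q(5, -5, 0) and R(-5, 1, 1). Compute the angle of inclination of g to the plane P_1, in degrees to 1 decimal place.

3.2

PQ = (1, 3, -1), PR = (-9, 9, 0); a normal to P_1 is PQ × PR = (9, 9, 36).
Using P: P_1 has equation 9x + 9y + 36z = 0.
sin θ = |n·v| / (|n||v|) = |-9| / (√1458 · √18) = 0.05556.
θ ≈ 3.2°.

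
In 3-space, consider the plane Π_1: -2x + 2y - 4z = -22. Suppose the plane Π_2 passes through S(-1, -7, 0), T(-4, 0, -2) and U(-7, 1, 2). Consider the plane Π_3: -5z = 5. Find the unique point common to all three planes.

ST = (-3, 7, -2), SU = (-6, 8, 2); a normal to Π_2 is ST × SU = (30, 18, 18).
Using S: Π_2 has equation 30x + 18y + 18z = -156.
Solving the 3×3 linear system -2x + 2y - 4z = -22, 30x + 18y + 18z = -156, -5z = 5 (e.g. by elimination or Cramer's rule, determinant = 480) gives (2, -11, -1).

(2, -11, -1)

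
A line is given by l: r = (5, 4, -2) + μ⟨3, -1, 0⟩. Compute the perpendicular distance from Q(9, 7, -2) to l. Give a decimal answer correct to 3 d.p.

Taking (5, 4, -2) on l with direction v = (3, -1, 0): w = Q − (5, 4, -2) = (4, 3, 0), and w × v = (0, 0, -13).
Distance = |w × v| / |v| = √169 / √10 ≈ 4.111.

4.111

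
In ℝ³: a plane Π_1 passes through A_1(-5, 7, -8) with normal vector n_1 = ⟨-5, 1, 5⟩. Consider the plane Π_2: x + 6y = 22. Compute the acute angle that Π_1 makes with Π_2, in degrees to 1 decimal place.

Π_1: n_1·r = n_1·A_1 gives -5x + y + 5z = -8.
cos θ = |n₁·n₂| / (|n₁||n₂|) = |1| / (√51 · √37).
θ = arccos(0.02302) ≈ 88.7°.

88.7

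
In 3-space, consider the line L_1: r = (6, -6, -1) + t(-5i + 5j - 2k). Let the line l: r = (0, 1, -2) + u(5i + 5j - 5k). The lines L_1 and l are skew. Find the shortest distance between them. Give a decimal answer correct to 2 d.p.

1.67

Common perpendicular direction n = (-5, 5, -2) × (5, 5, -5) = (-15, -35, -50).
With w = (0, 1, -2) − (6, -6, -1) = (-6, 7, -1), w · n = -105.
Distance = |w · n| / |n| = |-105| / √3950 ≈ 1.67.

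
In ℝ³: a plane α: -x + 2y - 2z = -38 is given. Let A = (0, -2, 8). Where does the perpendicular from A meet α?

(2, -6, 12)

Foot = A − λn with λ = (n·A − d)/|n|² = (-20 − (-38))/9 = 2.
Foot = (0, -2, 8) − 2·(-1, 2, -2) = (2, -6, 12).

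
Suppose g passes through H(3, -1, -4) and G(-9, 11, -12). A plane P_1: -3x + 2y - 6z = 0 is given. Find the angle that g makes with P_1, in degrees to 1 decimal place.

55.3

A direction vector for g is G − H = (-12, 12, -8).
sin θ = |n·v| / (|n||v|) = |108| / (√49 · √352) = 0.82235.
θ ≈ 55.3°.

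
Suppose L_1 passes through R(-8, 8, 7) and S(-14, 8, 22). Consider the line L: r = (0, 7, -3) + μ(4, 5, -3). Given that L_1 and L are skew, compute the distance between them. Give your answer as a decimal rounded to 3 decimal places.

A direction vector for L_1 is S − R = (-6, 0, 15).
Common perpendicular direction n = (-6, 0, 15) × (4, 5, -3) = (-75, 42, -30).
With w = (0, 7, -3) − (-8, 8, 7) = (8, -1, -10), w · n = -342.
Distance = |w · n| / |n| = |-342| / √8289 ≈ 3.756.

3.756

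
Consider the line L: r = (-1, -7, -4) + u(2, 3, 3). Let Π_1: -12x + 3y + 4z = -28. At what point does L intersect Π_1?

(1, -4, -1)

Substitute r = (-1, -7, -4) + t(2, 3, 3) into the plane: -25 + (-3)t = -28, so t = 1.
Intersection: (-1, -7, -4) + 1·(2, 3, 3) = (1, -4, -1).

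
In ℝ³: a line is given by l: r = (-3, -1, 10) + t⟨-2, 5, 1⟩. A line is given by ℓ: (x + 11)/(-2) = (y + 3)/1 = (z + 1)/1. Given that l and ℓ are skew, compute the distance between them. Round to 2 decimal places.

13.42

ℓ has direction (-2, 1, 1) through (-11, -3, -1).
Common perpendicular direction n = (-2, 5, 1) × (-2, 1, 1) = (4, 0, 8).
With w = (-11, -3, -1) − (-3, -1, 10) = (-8, -2, -11), w · n = -120.
Distance = |w · n| / |n| = |-120| / √80 ≈ 13.42.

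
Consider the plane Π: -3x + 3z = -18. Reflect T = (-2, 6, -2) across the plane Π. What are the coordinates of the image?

λ = (n·T − d)/|n|² = (0 − (-18))/18 = 1.
Reflection = T − 2λn = (-2, 6, -2) − 2·(-3, 0, 3) = (4, 6, -8).

(4, 6, -8)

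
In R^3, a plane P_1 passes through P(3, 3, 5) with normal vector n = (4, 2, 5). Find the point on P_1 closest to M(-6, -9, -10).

(6, -3, 5)

P_1: n·r = n·P gives 4x + 2y + 5z = 43.
Foot = M − λn with λ = (n·M − d)/|n|² = (-92 − 43)/45 = -3.
Foot = (-6, -9, -10) − (-3)·(4, 2, 5) = (6, -3, 5).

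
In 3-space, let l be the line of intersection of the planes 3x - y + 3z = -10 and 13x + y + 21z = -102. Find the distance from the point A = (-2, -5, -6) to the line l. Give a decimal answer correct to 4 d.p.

Direction of l: (3, -1, 3) × (13, 1, 21) = (-24, -24, 16).
A point on l: solving the two plane equations with x = -1 gives (-1, -5, -4).
Taking (-1, -5, -4) on l with direction v = (-24, -24, 16): w = A − (-1, -5, -4) = (-1, 0, -2), and w × v = (-48, 64, 24).
Distance = |w × v| / |v| = √6976 / √1408 ≈ 2.2259.

2.2259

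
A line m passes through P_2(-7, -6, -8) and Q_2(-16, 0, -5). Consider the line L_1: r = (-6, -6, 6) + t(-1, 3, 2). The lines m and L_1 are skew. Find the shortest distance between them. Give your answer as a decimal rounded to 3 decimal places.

11.201

A direction vector for m is Q_2 − P_2 = (-9, 6, 3).
Common perpendicular direction n = (-9, 6, 3) × (-1, 3, 2) = (3, 15, -21).
With w = (-6, -6, 6) − (-7, -6, -8) = (1, 0, 14), w · n = -291.
Distance = |w · n| / |n| = |-291| / √675 ≈ 11.201.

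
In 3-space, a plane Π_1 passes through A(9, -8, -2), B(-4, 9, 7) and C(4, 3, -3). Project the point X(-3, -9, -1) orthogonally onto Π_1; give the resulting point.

(5, -5, 3)

AB = (-13, 17, 9), AC = (-5, 11, -1); a normal to Π_1 is AB × AC = (-116, -58, -58).
Using A: Π_1 has equation -116x - 58y - 58z = -464.
Foot = X − λn with λ = (n·X − d)/|n|² = (928 − (-464))/20184 = 2/29.
Foot = (-3, -9, -1) − (2/29)·(-116, -58, -58) = (5, -5, 3).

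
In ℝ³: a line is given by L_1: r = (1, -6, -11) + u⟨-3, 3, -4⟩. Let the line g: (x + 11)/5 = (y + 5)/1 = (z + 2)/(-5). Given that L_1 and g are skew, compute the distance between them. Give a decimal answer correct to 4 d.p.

1.5906

g has direction (5, 1, -5) through (-11, -5, -2).
Common perpendicular direction n = (-3, 3, -4) × (5, 1, -5) = (-11, -35, -18).
With w = (-11, -5, -2) − (1, -6, -11) = (-12, 1, 9), w · n = -65.
Distance = |w · n| / |n| = |-65| / √1670 ≈ 1.5906.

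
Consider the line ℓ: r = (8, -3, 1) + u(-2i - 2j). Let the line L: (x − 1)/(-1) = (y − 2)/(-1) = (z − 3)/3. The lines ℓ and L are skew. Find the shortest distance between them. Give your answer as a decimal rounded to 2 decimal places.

L has direction (-1, -1, 3) through (1, 2, 3).
Common perpendicular direction n = (-2, -2, 0) × (-1, -1, 3) = (-6, 6, 0).
With w = (1, 2, 3) − (8, -3, 1) = (-7, 5, 2), w · n = 72.
Distance = |w · n| / |n| = |72| / √72 ≈ 8.49.

8.49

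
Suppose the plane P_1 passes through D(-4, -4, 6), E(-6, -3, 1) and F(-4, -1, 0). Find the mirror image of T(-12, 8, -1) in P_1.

(0, -8, -9)

DE = (-2, 1, -5), DF = (0, 3, -6); a normal to P_1 is DE × DF = (9, -12, -6).
Using D: P_1 has equation 9x - 12y - 6z = -24.
λ = (n·T − d)/|n|² = (-198 − (-24))/261 = -2/3.
Reflection = T − 2λn = (-12, 8, -1) − (-4/3)·(9, -12, -6) = (0, -8, -9).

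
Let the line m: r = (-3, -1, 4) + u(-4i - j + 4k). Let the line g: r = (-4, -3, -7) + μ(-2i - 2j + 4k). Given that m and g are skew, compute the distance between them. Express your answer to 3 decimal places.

7.985

Common perpendicular direction n = (-4, -1, 4) × (-2, -2, 4) = (4, 8, 6).
With w = (-4, -3, -7) − (-3, -1, 4) = (-1, -2, -11), w · n = -86.
Distance = |w · n| / |n| = |-86| / √116 ≈ 7.985.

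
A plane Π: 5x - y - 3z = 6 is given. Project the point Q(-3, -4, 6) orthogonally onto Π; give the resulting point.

(2, -5, 3)

Foot = Q − λn with λ = (n·Q − d)/|n|² = (-29 − 6)/35 = -1.
Foot = (-3, -4, 6) − (-1)·(5, -1, -3) = (2, -5, 3).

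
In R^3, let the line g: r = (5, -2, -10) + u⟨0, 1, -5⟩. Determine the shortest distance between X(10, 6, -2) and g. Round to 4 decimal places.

10.6591

Taking (5, -2, -10) on g with direction v = (0, 1, -5): w = X − (5, -2, -10) = (5, 8, 8), and w × v = (-48, 25, 5).
Distance = |w × v| / |v| = √2954 / √26 ≈ 10.6591.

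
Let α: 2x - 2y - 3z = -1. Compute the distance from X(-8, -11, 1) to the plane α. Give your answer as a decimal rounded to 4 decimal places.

n·X − d = (2)·(-8) + (-2)·(-11) + (-3)·(1) − (-1) = 4; |n| = √17.
Distance = |4| / √17 = 4/√17 ≈ 0.9701.

0.9701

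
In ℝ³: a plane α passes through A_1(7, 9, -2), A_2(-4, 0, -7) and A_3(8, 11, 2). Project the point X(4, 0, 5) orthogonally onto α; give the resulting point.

A_1A_2 = (-11, -9, -5), A_1A_3 = (1, 2, 4); a normal to α is A_1A_2 × A_1A_3 = (-26, 39, -13).
Using A_1: α has equation -26x + 39y - 13z = 195.
Foot = X − λn with λ = (n·X − d)/|n|² = (-169 − 195)/2366 = -2/13.
Foot = (4, 0, 5) − (-2/13)·(-26, 39, -13) = (0, 6, 3).

(0, 6, 3)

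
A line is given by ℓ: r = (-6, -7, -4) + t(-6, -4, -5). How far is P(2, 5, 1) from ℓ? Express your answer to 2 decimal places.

Taking (-6, -7, -4) on ℓ with direction v = (-6, -4, -5): w = P − (-6, -7, -4) = (8, 12, 5), and w × v = (-40, 10, 40).
Distance = |w × v| / |v| = √3300 / √77 ≈ 6.55.

6.55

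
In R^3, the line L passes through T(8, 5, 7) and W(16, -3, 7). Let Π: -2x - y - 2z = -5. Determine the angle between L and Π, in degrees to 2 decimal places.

A direction vector for L is W − T = (8, -8, 0).
sin θ = |n·v| / (|n||v|) = |-8| / (√9 · √128) = 0.23570.
θ ≈ 13.63°.

13.63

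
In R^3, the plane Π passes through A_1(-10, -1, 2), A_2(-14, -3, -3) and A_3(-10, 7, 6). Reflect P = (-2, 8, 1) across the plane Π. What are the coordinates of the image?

A_1A_2 = (-4, -2, -5), A_1A_3 = (0, 8, 4); a normal to Π is A_1A_2 × A_1A_3 = (32, 16, -32).
Using A_1: Π has equation 32x + 16y - 32z = -400.
λ = (n·P − d)/|n|² = (32 − (-400))/2304 = 3/16.
Reflection = P − 2λn = (-2, 8, 1) − (3/8)·(32, 16, -32) = (-14, 2, 13).

(-14, 2, 13)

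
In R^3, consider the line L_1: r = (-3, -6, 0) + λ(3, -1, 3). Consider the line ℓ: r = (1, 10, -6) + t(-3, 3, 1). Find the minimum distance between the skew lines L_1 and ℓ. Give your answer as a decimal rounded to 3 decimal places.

Common perpendicular direction n = (3, -1, 3) × (-3, 3, 1) = (-10, -12, 6).
With w = (1, 10, -6) − (-3, -6, 0) = (4, 16, -6), w · n = -268.
Distance = |w · n| / |n| = |-268| / √280 ≈ 16.016.

16.016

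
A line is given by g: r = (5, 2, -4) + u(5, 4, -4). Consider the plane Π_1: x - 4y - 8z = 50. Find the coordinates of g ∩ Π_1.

(10, 6, -8)

Substitute r = (5, 2, -4) + t(5, 4, -4) into the plane: 29 + 21t = 50, so t = 1.
Intersection: (5, 2, -4) + 1·(5, 4, -4) = (10, 6, -8).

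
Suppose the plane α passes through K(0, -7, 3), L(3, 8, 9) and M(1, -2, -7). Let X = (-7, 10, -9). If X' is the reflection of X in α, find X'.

KL = (3, 15, 6), KM = (1, 5, -10); a normal to α is KL × KM = (-180, 36, 0).
Using K: α has equation -180x + 36y = -252.
λ = (n·X − d)/|n|² = (1620 − (-252))/33696 = 1/18.
Reflection = X − 2λn = (-7, 10, -9) − (1/9)·(-180, 36, 0) = (13, 6, -9).

(13, 6, -9)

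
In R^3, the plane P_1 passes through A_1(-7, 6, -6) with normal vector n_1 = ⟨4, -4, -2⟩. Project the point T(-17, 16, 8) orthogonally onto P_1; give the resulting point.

P_1: n_1·r = n_1·A_1 gives 4x - 4y - 2z = -40.
Foot = T − λn with λ = (n·T − d)/|n|² = (-148 − (-40))/36 = -3.
Foot = (-17, 16, 8) − (-3)·(4, -4, -2) = (-5, 4, 2).

(-5, 4, 2)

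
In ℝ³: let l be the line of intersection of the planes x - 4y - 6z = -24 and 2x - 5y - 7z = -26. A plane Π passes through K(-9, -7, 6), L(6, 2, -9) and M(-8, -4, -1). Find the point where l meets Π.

(0, -6, 8)

Direction of l: (1, -4, -6) × (2, -5, -7) = (-2, -5, 3).
A point on l: solving the two plane equations with x = -4 gives (-4, -16, 14).
KL = (15, 9, -15), KM = (1, 3, -7); a normal to Π is KL × KM = (-18, 90, 36).
Using K: Π has equation -18x + 90y + 36z = -252.
Substitute r = (-4, -16, 14) + t(-2, -5, 3) into the plane: -864 + (-306)t = -252, so t = -2.
Intersection: (-4, -16, 14) + (-2)·(-2, -5, 3) = (0, -6, 8).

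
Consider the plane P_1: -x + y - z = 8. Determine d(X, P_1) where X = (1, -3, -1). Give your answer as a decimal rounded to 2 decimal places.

n·X − d = (-1)·(1) + (1)·(-3) + (-1)·(-1) − 8 = -11; |n| = √3.
Distance = |-11| / √3 = 11/√3 ≈ 6.35.

6.35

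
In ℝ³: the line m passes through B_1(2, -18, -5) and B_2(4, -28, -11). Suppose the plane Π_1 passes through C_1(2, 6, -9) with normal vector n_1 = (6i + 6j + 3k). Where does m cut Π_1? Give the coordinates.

(-2, 2, 7)

A direction vector for m is B_2 − B_1 = (2, -10, -6).
Π_1: n_1·r = n_1·C_1 gives 6x + 6y + 3z = 21.
Substitute r = (2, -18, -5) + t(2, -10, -6) into the plane: -111 + (-66)t = 21, so t = -2.
Intersection: (2, -18, -5) + (-2)·(2, -10, -6) = (-2, 2, 7).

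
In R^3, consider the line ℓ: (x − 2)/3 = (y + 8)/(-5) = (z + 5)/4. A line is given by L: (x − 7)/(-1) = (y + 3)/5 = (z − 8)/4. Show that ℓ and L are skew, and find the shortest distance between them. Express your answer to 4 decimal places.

ℓ has direction (3, -5, 4) through (2, -8, -5).
L has direction (-1, 5, 4) through (7, -3, 8).
Common perpendicular direction n = (3, -5, 4) × (-1, 5, 4) = (-40, -16, 10).
With w = (7, -3, 8) − (2, -8, -5) = (5, 5, 13), w · n = -150.
Since n ≠ 0 the lines are not parallel, and w · n = -150 ≠ 0 so they do not intersect; hence they are skew.
Distance = |w · n| / |n| = |-150| / √1956 ≈ 3.3916.

3.3916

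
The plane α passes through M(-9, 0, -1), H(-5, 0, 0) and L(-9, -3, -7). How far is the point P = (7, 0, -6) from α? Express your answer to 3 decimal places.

MH = (4, 0, 1), ML = (0, -3, -6); a normal to α is MH × ML = (3, 24, -12).
Using M: α has equation 3x + 24y - 12z = -15.
n·P − d = (3)·(7) + (24)·(0) + (-12)·(-6) − (-15) = 108; |n| = √729.
Distance = |108| / √729 = 108/√729 ≈ 4.000.

4.000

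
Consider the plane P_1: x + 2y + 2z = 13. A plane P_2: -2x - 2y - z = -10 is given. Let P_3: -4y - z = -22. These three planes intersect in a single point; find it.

Solving the 3×3 linear system x + 2y + 2z = 13, -2x - 2y - z = -10, -4y - z = -22 (e.g. by elimination or Cramer's rule, determinant = 10) gives (-1, 5, 2).

(-1, 5, 2)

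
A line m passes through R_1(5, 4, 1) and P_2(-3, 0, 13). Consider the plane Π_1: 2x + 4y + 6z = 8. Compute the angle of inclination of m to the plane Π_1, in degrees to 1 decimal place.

A direction vector for m is P_2 − R_1 = (-8, -4, 12).
sin θ = |n·v| / (|n||v|) = |40| / (√56 · √224) = 0.35714.
θ ≈ 20.9°.

20.9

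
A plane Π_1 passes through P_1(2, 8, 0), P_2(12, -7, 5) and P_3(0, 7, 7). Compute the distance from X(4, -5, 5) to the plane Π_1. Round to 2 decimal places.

P_1P_2 = (10, -15, 5), P_1P_3 = (-2, -1, 7); a normal to Π_1 is P_1P_2 × P_1P_3 = (-100, -80, -40).
Using P_1: Π_1 has equation -100x - 80y - 40z = -840.
n·X − d = (-100)·(4) + (-80)·(-5) + (-40)·(5) − (-840) = 640; |n| = √18000.
Distance = |640| / √18000 = 640/√18000 ≈ 4.77.

4.77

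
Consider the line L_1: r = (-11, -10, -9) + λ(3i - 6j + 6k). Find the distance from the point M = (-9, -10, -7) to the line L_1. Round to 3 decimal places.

2.000

Taking (-11, -10, -9) on L_1 with direction v = (3, -6, 6): w = M − (-11, -10, -9) = (2, 0, 2), and w × v = (12, -6, -12).
Distance = |w × v| / |v| = √324 / √81 ≈ 2.000.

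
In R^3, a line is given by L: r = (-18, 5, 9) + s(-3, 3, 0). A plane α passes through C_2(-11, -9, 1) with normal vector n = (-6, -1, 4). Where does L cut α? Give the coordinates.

α: n·r = n·C_2 gives -6x - y + 4z = 79.
Substitute r = (-18, 5, 9) + t(-3, 3, 0) into the plane: 139 + 15t = 79, so t = -4.
Intersection: (-18, 5, 9) + (-4)·(-3, 3, 0) = (-6, -7, 9).

(-6, -7, 9)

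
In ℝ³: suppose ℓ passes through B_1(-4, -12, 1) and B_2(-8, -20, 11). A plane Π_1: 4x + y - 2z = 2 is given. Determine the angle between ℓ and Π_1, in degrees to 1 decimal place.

A direction vector for ℓ is B_2 − B_1 = (-4, -8, 10).
sin θ = |n·v| / (|n||v|) = |-44| / (√21 · √180) = 0.71566.
θ ≈ 45.7°.

45.7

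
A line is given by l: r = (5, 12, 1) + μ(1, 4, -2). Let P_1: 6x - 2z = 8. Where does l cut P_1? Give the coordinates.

(3, 4, 5)

Substitute r = (5, 12, 1) + t(1, 4, -2) into the plane: 28 + 10t = 8, so t = -2.
Intersection: (5, 12, 1) + (-2)·(1, 4, -2) = (3, 4, 5).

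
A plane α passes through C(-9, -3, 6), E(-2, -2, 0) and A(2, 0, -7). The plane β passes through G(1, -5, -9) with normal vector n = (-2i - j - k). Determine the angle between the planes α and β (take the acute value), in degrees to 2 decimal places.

CE = (7, 1, -6), CA = (11, 3, -13); a normal to α is CE × CA = (5, 25, 10).
Using C: α has equation 5x + 25y + 10z = -60.
β: n·r = n·G gives -2x - y - z = 12.
cos θ = |n₁·n₂| / (|n₁||n₂|) = |-45| / (√750 · √6).
θ = arccos(0.67082) ≈ 47.87°.

47.87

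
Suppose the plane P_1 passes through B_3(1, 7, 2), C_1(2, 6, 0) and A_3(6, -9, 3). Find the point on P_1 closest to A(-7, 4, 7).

(-1, 6, 9)

B_3C_1 = (1, -1, -2), B_3A_3 = (5, -16, 1); a normal to P_1 is B_3C_1 × B_3A_3 = (-33, -11, -11).
Using B_3: P_1 has equation -33x - 11y - 11z = -132.
Foot = A − λn with λ = (n·A − d)/|n|² = (110 − (-132))/1331 = 2/11.
Foot = (-7, 4, 7) − (2/11)·(-33, -11, -11) = (-1, 6, 9).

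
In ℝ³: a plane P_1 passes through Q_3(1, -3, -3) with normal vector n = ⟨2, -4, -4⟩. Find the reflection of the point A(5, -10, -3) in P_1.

P_1: n·r = n·Q_3 gives 2x - 4y - 4z = 26.
λ = (n·A − d)/|n|² = (62 − 26)/36 = 1.
Reflection = A − 2λn = (5, -10, -3) − 2·(2, -4, -4) = (1, -2, 5).

(1, -2, 5)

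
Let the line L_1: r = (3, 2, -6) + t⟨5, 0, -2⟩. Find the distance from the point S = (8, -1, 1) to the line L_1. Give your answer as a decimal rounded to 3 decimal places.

Taking (3, 2, -6) on L_1 with direction v = (5, 0, -2): w = S − (3, 2, -6) = (5, -3, 7), and w × v = (6, 45, 15).
Distance = |w × v| / |v| = √2286 / √29 ≈ 8.878.

8.878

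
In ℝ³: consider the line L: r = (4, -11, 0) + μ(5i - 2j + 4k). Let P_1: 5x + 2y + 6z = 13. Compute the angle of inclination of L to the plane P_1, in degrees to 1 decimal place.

sin θ = |n·v| / (|n||v|) = |45| / (√65 · √45) = 0.83205.
θ ≈ 56.3°.

56.3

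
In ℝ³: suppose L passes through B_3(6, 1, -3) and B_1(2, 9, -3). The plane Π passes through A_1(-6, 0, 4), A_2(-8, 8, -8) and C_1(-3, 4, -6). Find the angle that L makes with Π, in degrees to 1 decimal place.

29.8

A direction vector for L is B_1 − B_3 = (-4, 8, 0).
A_1A_2 = (-2, 8, -12), A_1C_1 = (3, 4, -10); a normal to Π is A_1A_2 × A_1C_1 = (-32, -56, -32).
Using A_1: Π has equation -32x - 56y - 32z = 64.
sin θ = |n·v| / (|n||v|) = |-320| / (√5184 · √80) = 0.49690.
θ ≈ 29.8°.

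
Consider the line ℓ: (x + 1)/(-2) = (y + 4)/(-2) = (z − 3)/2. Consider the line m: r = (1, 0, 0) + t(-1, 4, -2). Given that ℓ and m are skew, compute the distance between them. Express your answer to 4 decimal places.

ℓ has direction (-2, -2, 2) through (-1, -4, 3).
Common perpendicular direction n = (-2, -2, 2) × (-1, 4, -2) = (-4, -6, -10).
With w = (1, 0, 0) − (-1, -4, 3) = (2, 4, -3), w · n = -2.
Distance = |w · n| / |n| = |-2| / √152 ≈ 0.1622.

0.1622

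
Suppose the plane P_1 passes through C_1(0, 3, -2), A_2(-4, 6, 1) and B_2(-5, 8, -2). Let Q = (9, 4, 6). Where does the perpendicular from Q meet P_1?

C_1A_2 = (-4, 3, 3), C_1B_2 = (-5, 5, 0); a normal to P_1 is C_1A_2 × C_1B_2 = (-15, -15, -5).
Using C_1: P_1 has equation -15x - 15y - 5z = -35.
Foot = Q − λn with λ = (n·Q − d)/|n|² = (-225 − (-35))/475 = -2/5.
Foot = (9, 4, 6) − (-2/5)·(-15, -15, -5) = (3, -2, 4).

(3, -2, 4)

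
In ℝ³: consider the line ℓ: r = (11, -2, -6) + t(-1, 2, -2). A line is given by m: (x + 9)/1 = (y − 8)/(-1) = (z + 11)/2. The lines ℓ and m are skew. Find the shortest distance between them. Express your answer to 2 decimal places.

m has direction (1, -1, 2) through (-9, 8, -11).
Common perpendicular direction n = (-1, 2, -2) × (1, -1, 2) = (2, 0, -1).
With w = (-9, 8, -11) − (11, -2, -6) = (-20, 10, -5), w · n = -35.
Distance = |w · n| / |n| = |-35| / √5 ≈ 15.65.

15.65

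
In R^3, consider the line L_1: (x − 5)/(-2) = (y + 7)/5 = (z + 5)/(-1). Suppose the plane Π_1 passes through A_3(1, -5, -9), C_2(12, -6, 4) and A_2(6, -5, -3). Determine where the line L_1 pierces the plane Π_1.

L_1 has direction (-2, 5, -1) through (5, -7, -5).
A_3C_2 = (11, -1, 13), A_3A_2 = (5, 0, 6); a normal to Π_1 is A_3C_2 × A_3A_2 = (-6, -1, 5).
Using A_3: Π_1 has equation -6x - y + 5z = -46.
Substitute r = (5, -7, -5) + t(-2, 5, -1) into the plane: -48 + 2t = -46, so t = 1.
Intersection: (5, -7, -5) + 1·(-2, 5, -1) = (3, -2, -6).

(3, -2, -6)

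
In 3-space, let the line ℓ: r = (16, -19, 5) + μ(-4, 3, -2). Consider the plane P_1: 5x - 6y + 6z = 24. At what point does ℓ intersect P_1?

Substitute r = (16, -19, 5) + t(-4, 3, -2) into the plane: 224 + (-50)t = 24, so t = 4.
Intersection: (16, -19, 5) + 4·(-4, 3, -2) = (0, -7, -3).

(0, -7, -3)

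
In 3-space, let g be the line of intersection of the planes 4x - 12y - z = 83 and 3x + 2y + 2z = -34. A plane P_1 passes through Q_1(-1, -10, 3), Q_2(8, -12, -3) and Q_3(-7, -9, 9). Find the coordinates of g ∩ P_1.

(-4, -8, -3)

Direction of g: (4, -12, -1) × (3, 2, 2) = (-22, -11, 44).
A point on g: solving the two plane equations with x = 2 gives (2, -5, -15).
Q_1Q_2 = (9, -2, -6), Q_1Q_3 = (-6, 1, 6); a normal to P_1 is Q_1Q_2 × Q_1Q_3 = (-6, -18, -3).
Using Q_1: P_1 has equation -6x - 18y - 3z = 177.
Substitute r = (2, -5, -15) + t(-22, -11, 44) into the plane: 123 + 198t = 177, so t = 3/11.
Intersection: (2, -5, -15) + (3/11)·(-22, -11, 44) = (-4, -8, -3).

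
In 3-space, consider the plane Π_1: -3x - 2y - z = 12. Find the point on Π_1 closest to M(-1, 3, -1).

(-4, 1, -2)

Foot = M − λn with λ = (n·M − d)/|n|² = (-2 − 12)/14 = -1.
Foot = (-1, 3, -1) − (-1)·(-3, -2, -1) = (-4, 1, -2).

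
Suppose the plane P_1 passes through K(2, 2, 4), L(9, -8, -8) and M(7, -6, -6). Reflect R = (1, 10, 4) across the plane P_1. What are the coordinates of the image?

KL = (7, -10, -12), KM = (5, -8, -10); a normal to P_1 is KL × KM = (4, 10, -6).
Using K: P_1 has equation 4x + 10y - 6z = 4.
λ = (n·R − d)/|n|² = (80 − 4)/152 = 1/2.
Reflection = R − 2λn = (1, 10, 4) − 1·(4, 10, -6) = (-3, 0, 10).

(-3, 0, 10)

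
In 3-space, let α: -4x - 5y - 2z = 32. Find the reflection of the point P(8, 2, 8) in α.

(-8, -18, 0)

λ = (n·P − d)/|n|² = (-58 − 32)/45 = -2.
Reflection = P − 2λn = (8, 2, 8) − (-4)·(-4, -5, -2) = (-8, -18, 0).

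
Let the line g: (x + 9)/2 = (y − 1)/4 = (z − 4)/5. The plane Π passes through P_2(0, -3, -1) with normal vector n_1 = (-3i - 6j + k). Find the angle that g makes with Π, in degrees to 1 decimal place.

33.3

g has direction (2, 4, 5) through (-9, 1, 4).
Π: n_1·r = n_1·P_2 gives -3x - 6y + z = 17.
sin θ = |n·v| / (|n||v|) = |-25| / (√46 · √45) = 0.54948.
θ ≈ 33.3°.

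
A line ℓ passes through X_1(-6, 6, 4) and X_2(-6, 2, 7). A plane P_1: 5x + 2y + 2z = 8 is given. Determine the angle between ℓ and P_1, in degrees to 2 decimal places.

3.99

A direction vector for ℓ is X_2 − X_1 = (0, -4, 3).
sin θ = |n·v| / (|n||v|) = |-2| / (√33 · √25) = 0.06963.
θ ≈ 3.99°.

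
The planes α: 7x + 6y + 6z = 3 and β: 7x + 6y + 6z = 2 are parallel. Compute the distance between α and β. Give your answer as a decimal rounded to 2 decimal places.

0.09

Same normal n = (7, 6, 6) with |n| = √121; distance = |3 − 2| / |n| = 1/√121 ≈ 0.09.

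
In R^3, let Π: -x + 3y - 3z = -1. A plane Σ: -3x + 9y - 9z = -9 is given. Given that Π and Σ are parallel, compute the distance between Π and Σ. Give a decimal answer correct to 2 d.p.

Rescale Σ by 1/3: -x + 3y - 3z = -3. Then distance = |-1 − (-3)| / √19 ≈ 0.46.

0.46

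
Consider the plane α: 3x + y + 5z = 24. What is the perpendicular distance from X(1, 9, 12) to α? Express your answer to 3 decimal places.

8.113

n·X − d = (3)·(1) + (1)·(9) + (5)·(12) − 24 = 48; |n| = √35.
Distance = |48| / √35 = 48/√35 ≈ 8.113.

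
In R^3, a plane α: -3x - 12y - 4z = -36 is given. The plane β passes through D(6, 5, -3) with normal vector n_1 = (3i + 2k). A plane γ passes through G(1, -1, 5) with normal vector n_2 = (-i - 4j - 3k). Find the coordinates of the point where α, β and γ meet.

β: n_1·r = n_1·D gives 3x + 2z = 12.
γ: n_2·r = n_2·G gives -x - 4y - 3z = -12.
Solving the 3×3 linear system -3x - 12y - 4z = -36, 3x + 2z = 12, -x - 4y - 3z = -12 (e.g. by elimination or Cramer's rule, determinant = -60) gives (4, 2, 0).

(4, 2, 0)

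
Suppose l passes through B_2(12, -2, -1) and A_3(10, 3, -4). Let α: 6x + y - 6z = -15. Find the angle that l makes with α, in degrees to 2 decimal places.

A direction vector for l is A_3 − B_2 = (-2, 5, -3).
sin θ = |n·v| / (|n||v|) = |11| / (√73 · √38) = 0.20885.
θ ≈ 12.06°.

12.06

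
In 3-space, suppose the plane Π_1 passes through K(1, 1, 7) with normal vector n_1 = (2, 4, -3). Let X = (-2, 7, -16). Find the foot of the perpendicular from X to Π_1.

(-8, -5, -7)

Π_1: n_1·r = n_1·K gives 2x + 4y - 3z = -15.
Foot = X − λn with λ = (n·X − d)/|n|² = (72 − (-15))/29 = 3.
Foot = (-2, 7, -16) − 3·(2, 4, -3) = (-8, -5, -7).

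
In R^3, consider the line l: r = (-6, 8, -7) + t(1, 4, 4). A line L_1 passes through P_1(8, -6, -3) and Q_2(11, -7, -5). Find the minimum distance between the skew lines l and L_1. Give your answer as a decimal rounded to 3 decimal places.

A direction vector for L_1 is Q_2 − P_1 = (3, -1, -2).
Common perpendicular direction n = (1, 4, 4) × (3, -1, -2) = (-4, 14, -13).
With w = (8, -6, -3) − (-6, 8, -7) = (14, -14, 4), w · n = -304.
Distance = |w · n| / |n| = |-304| / √381 ≈ 15.574.

15.574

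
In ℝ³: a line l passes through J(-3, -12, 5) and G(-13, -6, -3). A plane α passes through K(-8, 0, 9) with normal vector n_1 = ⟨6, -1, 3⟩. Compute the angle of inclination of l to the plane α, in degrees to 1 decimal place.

69.8

A direction vector for l is G − J = (-10, 6, -8).
α: n_1·r = n_1·K gives 6x - y + 3z = -21.
sin θ = |n·v| / (|n||v|) = |-90| / (√46 · √200) = 0.93831.
θ ≈ 69.8°.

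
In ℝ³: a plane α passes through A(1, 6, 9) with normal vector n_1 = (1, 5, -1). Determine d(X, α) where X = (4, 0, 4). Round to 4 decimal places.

α: n_1·r = n_1·A gives x + 5y - z = 22.
n·X − d = (1)·(4) + (5)·(0) + (-1)·(4) − 22 = -22; |n| = √27.
Distance = |-22| / √27 = 22/√27 ≈ 4.2339.

4.2339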